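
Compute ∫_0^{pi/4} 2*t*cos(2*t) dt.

Integrate by parts once (u = t, dv = 2*cos(2*t) dt).
An antiderivative is F(t) = t*sin(2*t) + cos(2*t)/2.
Then F(pi/4) - F(0) = (pi/4) - (1/2) = -1/2 + pi/4.

-1/2 + pi/4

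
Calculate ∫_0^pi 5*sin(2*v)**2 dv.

5*pi/2

Use the identity sin^2(2*v) = (1 - cos(4*v))/2.
An antiderivative is F(v) = 5*v/2 - 5*sin(4*v)/8.
Then F(pi) - F(0) = (5*pi/2) - (0) = 5*pi/2.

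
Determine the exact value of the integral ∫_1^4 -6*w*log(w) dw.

Integrate by parts once (u = ln w, dv = -6*w dw).
An antiderivative is F(w) = -3*w**2*(2*log(w) - 1)/2.
Then F(4) - F(1) = (24 - 96*log(2)) - (3/2) = 45/2 - 96*log(2).

45/2 - 96*log(2)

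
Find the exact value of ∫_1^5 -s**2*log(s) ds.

Integrate by parts once (u = ln s, dv = -s**2 ds).
An antiderivative is F(s) = -s**3*(3*log(s) - 1)/9.
Then F(5) - F(1) = (125/9 - 125*log(5)/3) - (1/9) = 124/9 - 125*log(5)/3.

124/9 - 125*log(5)/3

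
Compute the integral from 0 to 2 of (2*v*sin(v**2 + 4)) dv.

Let u = v**2 + 4, so du = 2*v dv. When v = 0, u = 4; when v = 2, u = 8.
The integral becomes ∫ sin(u) du from 4 to 8, with antiderivative -cos(u).
Back in v: F(v) = -cos(v**2 + 4).
Then F(2) - F(0) = (-cos(8)) - (-cos(4)) = cos(4) - cos(8).

cos(4) - cos(8)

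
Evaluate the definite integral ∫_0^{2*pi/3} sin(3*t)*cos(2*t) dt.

Use the identity sin(3*t)cos(2*t) = [sin(5*t) + sin(t)]/2.
An antiderivative is F(t) = -cos(t)/2 - cos(5*t)/10.
Then F(2*pi/3) - F(0) = (3/10) - (-3/5) = 9/10.

9/10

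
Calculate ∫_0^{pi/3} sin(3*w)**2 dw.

Use the identity sin^2(3*w) = (1 - cos(6*w))/2.
An antiderivative is F(w) = w/2 - sin(6*w)/12.
Then F(pi/3) - F(0) = (pi/6) - (0) = pi/6.

pi/6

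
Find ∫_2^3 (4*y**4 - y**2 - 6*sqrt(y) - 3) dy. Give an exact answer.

-12*sqrt(3) + 8*sqrt(2) + 2392/15

By the power rule, an antiderivative is F(y) = 4*y**5/5 - 4*y**(3/2) - y**3/3 - 3*y.
Then F(3) - F(2) = (882/5 - 12*sqrt(3)) - (254/15 - 8*sqrt(2)) = -12*sqrt(3) + 8*sqrt(2) + 2392/15.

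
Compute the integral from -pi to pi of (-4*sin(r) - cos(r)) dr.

An antiderivative is F(r) = -sin(r) + 4*cos(r).
Then F(pi) - F(-pi) = (-4) - (-4) = 0.

0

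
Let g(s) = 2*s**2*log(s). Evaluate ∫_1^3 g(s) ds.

Integrate by parts once (u = ln s, dv = 2*s**2 ds).
An antiderivative is F(s) = 2*s**3*(3*log(s) - 1)/9.
Then F(3) - F(1) = (-6 + 18*log(3)) - (-2/9) = -52/9 + 18*log(3).

-52/9 + 18*log(3)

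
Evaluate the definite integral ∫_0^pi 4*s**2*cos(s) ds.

Integrate by parts twice (u = s^2, dv = 4*cos(s) ds).
An antiderivative is F(s) = 4*s**2*sin(s) + 8*s*cos(s) - 8*sin(s).
Then F(pi) - F(0) = (-8*pi) - (0) = -8*pi.

-8*pi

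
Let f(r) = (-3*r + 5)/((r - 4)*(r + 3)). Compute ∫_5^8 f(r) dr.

Factor the denominator: r**2 - r - 12 = (r + 3)(r - 4).
Partial fractions: (-3*r + 5)/((r - 4)*(r + 3)) = -2/(r + 3) - 1/(r - 4).
An antiderivative is F(r) = -log(r - 4) - 2*log(r + 3).
Then F(8) - F(5) = (-2*log(11) - 2*log(2)) - (-log(64)) = -2*log(11) + 4*log(2).

-2*log(11) + 4*log(2)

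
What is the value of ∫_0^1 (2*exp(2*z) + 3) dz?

An antiderivative is F(z) = exp(2*z) + 3*z.
Then F(1) - F(0) = (3 + exp(2)) - (1) = 2 + exp(2).

2 + exp(2)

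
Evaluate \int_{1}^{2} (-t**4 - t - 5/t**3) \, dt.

-383/40

By the power rule, an antiderivative is F(t) = -t**5/5 - t**2/2 + 5/(2*t**2).
Then F(2) - F(1) = (-311/40) - (9/5) = -383/40.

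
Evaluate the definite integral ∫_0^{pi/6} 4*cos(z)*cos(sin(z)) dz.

Let u = sin(z), so du = cos(z) dz. When z = 0, u = 0; when z = pi/6, u = 1/2.
The integral becomes 4·∫ cos(u) du from 0 to 1/2, with antiderivative 4*sin(u).
Back in z: F(z) = 4*sin(sin(z)).
Then F(pi/6) - F(0) = (4*sin(1/2)) - (0) = 4*sin(1/2).

4*sin(1/2)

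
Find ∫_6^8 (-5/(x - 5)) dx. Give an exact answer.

An antiderivative is F(x) = -5*log(x - 5).
Then F(8) - F(6) = (-5*log(3)) - (0) = -5*log(3).

-5*log(3)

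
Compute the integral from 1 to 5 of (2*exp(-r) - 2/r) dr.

An antiderivative is F(r) = -2*log(r) - 2*exp(-r).
Then F(5) - F(1) = (-2*log(5) - 2*exp(-5)) - (-2*exp(-1)) = -2*log(5) - 2*exp(-5) + 2*exp(-1).

-2*log(5) - 2*exp(-5) + 2*exp(-1)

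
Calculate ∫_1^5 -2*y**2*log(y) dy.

Integrate by parts once (u = ln y, dv = -2*y**2 dy).
An antiderivative is F(y) = -2*y**3*(3*log(y) - 1)/9.
Then F(5) - F(1) = (250/9 - 250*log(5)/3) - (2/9) = 248/9 - 250*log(5)/3.

248/9 - 250*log(5)/3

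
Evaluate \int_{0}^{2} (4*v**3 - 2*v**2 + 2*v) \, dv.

By the power rule, an antiderivative is F(v) = v**4 - 2*v**3/3 + v**2.
Then F(2) - F(0) = (44/3) - (0) = 44/3.

44/3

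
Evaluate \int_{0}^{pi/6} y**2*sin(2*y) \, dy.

Integrate by parts twice (u = y^2, dv = sin(2*y) dy).
An antiderivative is F(y) = -y**2*cos(2*y)/2 + y*sin(2*y)/2 + cos(2*y)/4.
Then F(pi/6) - F(0) = (-pi**2/144 + 1/8 + sqrt(3)*pi/24) - (1/4) = -1/8 - pi**2/144 + sqrt(3)*pi/24.

-1/8 - pi**2/144 + sqrt(3)*pi/24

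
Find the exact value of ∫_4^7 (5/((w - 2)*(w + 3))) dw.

Factor the denominator: w**2 + w - 6 = (w + 3)(w - 2).
Partial fractions: 5/((w - 2)*(w + 3)) = -1/(w + 3) + 1/(w - 2).
An antiderivative is F(w) = log(w - 2) - log(w + 3).
Then F(7) - F(4) = (-log(2)) - (log(2/7)) = log(7/4).

log(7/4)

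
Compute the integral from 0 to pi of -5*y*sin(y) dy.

Integrate by parts once (u = y, dv = -5*sin(y) dy).
An antiderivative is F(y) = 5*y*cos(y) - 5*sin(y).
Then F(pi) - F(0) = (-5*pi) - (0) = -5*pi.

-5*pi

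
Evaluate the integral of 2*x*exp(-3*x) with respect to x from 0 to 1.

2/9 - 8*exp(-3)/9

Integrate by parts once (u = x, dv = 2*exp(-3*x) dx).
An antiderivative is F(x) = (-6*x - 2)*exp(-3*x)/9.
Then F(1) - F(0) = (-8*exp(-3)/9) - (-2/9) = 2/9 - 8*exp(-3)/9.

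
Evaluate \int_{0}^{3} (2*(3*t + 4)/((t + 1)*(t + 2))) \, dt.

Factor the denominator: t**2 + 3*t + 2 = (t + 2)(t + 1).
Partial fractions: 2*(3*t + 4)/((t + 1)*(t + 2)) = 4/(t + 2) + 2/(t + 1).
An antiderivative is F(t) = 2*log(t + 1) + 4*log(t + 2).
Then F(3) - F(0) = (4*log(2) + 4*log(5)) - (log(16)) = 4*log(5).

4*log(5)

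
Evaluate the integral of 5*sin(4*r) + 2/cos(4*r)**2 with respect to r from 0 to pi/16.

An antiderivative is F(r) = -5*cos(4*r)/4 + tan(4*r)/2.
Then F(pi/16) - F(0) = (1/2 - 5*sqrt(2)/8) - (-5/4) = 7/4 - 5*sqrt(2)/8.

7/4 - 5*sqrt(2)/8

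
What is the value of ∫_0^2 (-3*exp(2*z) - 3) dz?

An antiderivative is F(z) = -3*exp(2*z)/2 - 3*z.
Then F(2) - F(0) = (-3*exp(4)/2 - 6) - (-3/2) = -3*exp(4)/2 - 9/2.

-3*exp(4)/2 - 9/2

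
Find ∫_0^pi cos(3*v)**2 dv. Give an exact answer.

pi/2

Use the identity cos^2(3*v) = (1 + cos(6*v))/2.
An antiderivative is F(v) = v/2 + sin(6*v)/12.
Then F(pi) - F(0) = (pi/2) - (0) = pi/2.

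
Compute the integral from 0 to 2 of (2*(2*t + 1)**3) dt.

Let u = 2*t + 1, so du = 2 dt. When t = 0, u = 1; when t = 2, u = 5.
The integral becomes ∫ u**3 du from 1 to 5, with antiderivative u**4/4.
Back in t: F(t) = (2*t + 1)**4/4.
Then F(2) - F(0) = (625/4) - (1/4) = 156.

156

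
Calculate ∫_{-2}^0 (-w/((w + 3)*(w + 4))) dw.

log(27/16)

Factor the denominator: w**2 + 7*w + 12 = (w + 4)(w + 3).
Partial fractions: -w/((w + 3)*(w + 4)) = -4/(w + 4) + 3/(w + 3).
An antiderivative is F(w) = 3*log(w + 3) - 4*log(w + 4).
Then F(0) - F(-2) = (-8*log(2) + 3*log(3)) - (-log(16)) = log(27/16).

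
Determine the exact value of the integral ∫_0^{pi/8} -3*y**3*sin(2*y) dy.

Integrate by parts 3 times (u = y^3, dv = -3*sin(2*y) dy).
An antiderivative is F(y) = 3*y**3*cos(2*y)/2 - 9*y**2*sin(2*y)/4 - 9*y*cos(2*y)/4 + 9*sin(2*y)/8.
Then F(pi/8) - F(0) = (3*sqrt(2)*(-96*pi - 12*pi**2 + pi**3 + 384)/2048) - (0) = 3*sqrt(2)*(-96*pi - 12*pi**2 + pi**3 + 384)/2048.

3*sqrt(2)*(-96*pi - 12*pi**2 + pi**3 + 384)/2048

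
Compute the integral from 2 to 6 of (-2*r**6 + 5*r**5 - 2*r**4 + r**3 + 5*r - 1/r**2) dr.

By the power rule, an antiderivative is F(r) = -2*r**7/7 + 5*r**6/6 - 2*r**5/5 + r**4/4 + 5*r**2/2 + 1/r.
Then F(6) - F(2) = (-9197569/210) - (3877/210) = -4600723/105.

-4600723/105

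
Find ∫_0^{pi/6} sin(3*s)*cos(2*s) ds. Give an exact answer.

3/5 - sqrt(3)/5

Use the identity sin(3*s)cos(2*s) = [sin(5*s) + sin(s)]/2.
An antiderivative is F(s) = -cos(s)/2 - cos(5*s)/10.
Then F(pi/6) - F(0) = (-sqrt(3)/5) - (-3/5) = 3/5 - sqrt(3)/5.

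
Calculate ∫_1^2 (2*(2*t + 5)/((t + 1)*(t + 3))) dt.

-5*log(2) + log(5) + 3*log(3)

Factor the denominator: t**2 + 4*t + 3 = (t + 3)(t + 1).
Partial fractions: 2*(2*t + 5)/((t + 1)*(t + 3)) = 1/(t + 3) + 3/(t + 1).
An antiderivative is F(t) = 3*log(t + 1) + log(t + 3).
Then F(2) - F(1) = (log(5) + 3*log(3)) - (log(32)) = -5*log(2) + log(5) + 3*log(3).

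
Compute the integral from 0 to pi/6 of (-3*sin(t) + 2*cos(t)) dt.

An antiderivative is F(t) = 2*sin(t) + 3*cos(t).
Then F(pi/6) - F(0) = (1 + 3*sqrt(3)/2) - (3) = -2 + 3*sqrt(3)/2.

-2 + 3*sqrt(3)/2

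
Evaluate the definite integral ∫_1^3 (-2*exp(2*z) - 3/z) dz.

-exp(6) - log(27) + exp(2)

An antiderivative is F(z) = -exp(2*z) - 3*log(z).
Then F(3) - F(1) = (-exp(6) - log(27)) - (-exp(2)) = -exp(6) - log(27) + exp(2).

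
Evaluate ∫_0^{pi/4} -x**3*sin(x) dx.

Integrate by parts 3 times (u = x^3, dv = -sin(x) dx).
An antiderivative is F(x) = x**3*cos(x) - 3*x**2*sin(x) - 6*x*cos(x) + 6*sin(x).
Then F(pi/4) - F(0) = (sqrt(2)*(-96*pi - 12*pi**2 + pi**3 + 384)/128) - (0) = sqrt(2)*(-96*pi - 12*pi**2 + pi**3 + 384)/128.

sqrt(2)*(-96*pi - 12*pi**2 + pi**3 + 384)/128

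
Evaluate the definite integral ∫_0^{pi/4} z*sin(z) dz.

sqrt(2)*(4 - pi)/8

Integrate by parts once (u = z, dv = sin(z) dz).
An antiderivative is F(z) = -z*cos(z) + sin(z).
Then F(pi/4) - F(0) = (sqrt(2)*(4 - pi)/8) - (0) = sqrt(2)*(4 - pi)/8.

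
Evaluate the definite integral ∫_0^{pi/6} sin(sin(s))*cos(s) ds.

1 - cos(1/2)

Let u = sin(s), so du = cos(s) ds. When s = 0, u = 0; when s = pi/6, u = 1/2.
The integral becomes ∫ sin(u) du from 0 to 1/2, with antiderivative -cos(u).
Back in s: F(s) = -cos(sin(s)).
Then F(pi/6) - F(0) = (-cos(1/2)) - (-1) = 1 - cos(1/2).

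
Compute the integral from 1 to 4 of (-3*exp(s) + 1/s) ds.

An antiderivative is F(s) = -3*exp(s) + log(s).
Then F(4) - F(1) = (-3*exp(4) + log(4)) - (-3*exp(1)) = -3*exp(4) + log(4) + 3*exp(1).

-3*exp(4) + log(4) + 3*exp(1)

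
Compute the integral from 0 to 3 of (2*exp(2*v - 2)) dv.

-(1 - exp(6))*exp(-2)

Let u = 2*v - 2, so du = 2 dv. When v = 0, u = -2; when v = 3, u = 4.
The integral becomes ∫ exp(u) du from -2 to 4, with antiderivative exp(u).
Back in v: F(v) = exp(2*v - 2).
Then F(3) - F(0) = (exp(4)) - (exp(-2)) = -(1 - exp(6))*exp(-2).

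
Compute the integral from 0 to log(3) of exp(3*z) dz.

Let u = exp(z), so du = exp(z) dz. When z = 0, u = 1; when z = log(3), u = 3.
The integral becomes ∫ u**2 du from 1 to 3, with antiderivative u**3/3.
Back in z: F(z) = exp(3*z)/3.
Then F(log(3)) - F(0) = (9) - (1/3) = 26/3.

26/3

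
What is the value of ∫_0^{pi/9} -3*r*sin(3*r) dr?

Integrate by parts once (u = r, dv = -3*sin(3*r) dr).
An antiderivative is F(r) = r*cos(3*r) - sin(3*r)/3.
Then F(pi/9) - F(0) = (-sqrt(3)/6 + pi/18) - (0) = -sqrt(3)/6 + pi/18.

-sqrt(3)/6 + pi/18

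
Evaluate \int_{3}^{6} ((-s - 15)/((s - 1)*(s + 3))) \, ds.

Factor the denominator: s**2 + 2*s - 3 = (s + 3)(s - 1).
Partial fractions: (-s - 15)/((s - 1)*(s + 3)) = 3/(s + 3) - 4/(s - 1).
An antiderivative is F(s) = -4*log(s - 1) + 3*log(s + 3).
Then F(6) - F(3) = (-4*log(5) + 6*log(3)) - (log(27/2)) = -4*log(5) + log(2) + 3*log(3).

-4*log(5) + log(2) + 3*log(3)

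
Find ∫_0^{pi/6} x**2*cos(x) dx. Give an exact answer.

Integrate by parts twice (u = x^2, dv = cos(x) dx).
An antiderivative is F(x) = x**2*sin(x) + 2*x*cos(x) - 2*sin(x).
Then F(pi/6) - F(0) = (-1 + pi**2/72 + sqrt(3)*pi/6) - (0) = -1 + pi**2/72 + sqrt(3)*pi/6.

-1 + pi**2/72 + sqrt(3)*pi/6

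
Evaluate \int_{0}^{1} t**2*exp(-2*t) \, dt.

(-5 + exp(2))*exp(-2)/4

Integrate by parts twice (u = t^2, dv = exp(-2*t) dt).
An antiderivative is F(t) = (-2*t**2 - 2*t - 1)*exp(-2*t)/4.
Then F(1) - F(0) = (-5*exp(-2)/4) - (-1/4) = (-5 + exp(2))*exp(-2)/4.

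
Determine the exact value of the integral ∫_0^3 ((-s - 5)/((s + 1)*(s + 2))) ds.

Factor the denominator: s**2 + 3*s + 2 = (s + 2)(s + 1).
Partial fractions: (-s - 5)/((s + 1)*(s + 2)) = 3/(s + 2) - 4/(s + 1).
An antiderivative is F(s) = -4*log(s + 1) + 3*log(s + 2).
Then F(3) - F(0) = (-8*log(2) + 3*log(5)) - (log(8)) = -11*log(2) + 3*log(5).

-11*log(2) + 3*log(5)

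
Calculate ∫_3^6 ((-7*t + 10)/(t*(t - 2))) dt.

-9*log(2)

Factor the denominator: t**2 - 2*t = t(t - 2).
Partial fractions: (-7*t + 10)/(t*(t - 2)) = -5/t - 2/(t - 2).
An antiderivative is F(t) = -5*log(t) - 2*log(t - 2).
Then F(6) - F(3) = (-9*log(2) - 5*log(3)) - (-5*log(3)) = -9*log(2).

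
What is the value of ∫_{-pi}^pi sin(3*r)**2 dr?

Use the identity sin^2(3*r) = (1 - cos(6*r))/2.
An antiderivative is F(r) = r/2 - sin(6*r)/12.
Then F(pi) - F(-pi) = (pi/2) - (-pi/2) = pi.

pi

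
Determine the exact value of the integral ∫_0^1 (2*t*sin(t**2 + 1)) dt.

-cos(2) + cos(1)

Let u = t**2 + 1, so du = 2*t dt. When t = 0, u = 1; when t = 1, u = 2.
The integral becomes ∫ sin(u) du from 1 to 2, with antiderivative -cos(u).
Back in t: F(t) = -cos(t**2 + 1).
Then F(1) - F(0) = (-cos(2)) - (-cos(1)) = -cos(2) + cos(1).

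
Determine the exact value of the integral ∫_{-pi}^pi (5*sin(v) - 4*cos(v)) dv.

An antiderivative is F(v) = -4*sin(v) - 5*cos(v).
Then F(pi) - F(-pi) = (5) - (5) = 0.

0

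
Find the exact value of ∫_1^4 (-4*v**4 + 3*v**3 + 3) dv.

-12363/20

By the power rule, an antiderivative is F(v) = -4*v**5/5 + 3*v**4/4 + 3*v.
Then F(4) - F(1) = (-3076/5) - (59/20) = -12363/20.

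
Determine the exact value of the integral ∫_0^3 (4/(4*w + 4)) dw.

log(4)

Let u = 4*w + 4, so du = 4 dw. When w = 0, u = 4; when w = 3, u = 16.
The integral becomes ∫ 1/u du from 4 to 16, with antiderivative log(u).
Back in w: F(w) = log(4*w + 4).
Then F(3) - F(0) = (log(16)) - (log(4)) = log(4).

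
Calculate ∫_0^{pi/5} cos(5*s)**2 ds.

pi/10

Use the identity cos^2(5*s) = (1 + cos(10*s))/2.
An antiderivative is F(s) = s/2 + sin(10*s)/20.
Then F(pi/5) - F(0) = (pi/10) - (0) = pi/10.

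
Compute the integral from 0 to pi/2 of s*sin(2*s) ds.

Integrate by parts once (u = s, dv = sin(2*s) ds).
An antiderivative is F(s) = -s*cos(2*s)/2 + sin(2*s)/4.
Then F(pi/2) - F(0) = (pi/4) - (0) = pi/4.

pi/4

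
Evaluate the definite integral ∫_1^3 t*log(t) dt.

Integrate by parts once (u = ln t, dv = t dt).
An antiderivative is F(t) = t**2*(2*log(t) - 1)/4.
Then F(3) - F(1) = (-9/4 + 9*log(3)/2) - (-1/4) = -2 + 9*log(3)/2.

-2 + 9*log(3)/2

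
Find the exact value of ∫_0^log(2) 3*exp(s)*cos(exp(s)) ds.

-3*sin(1) + 3*sin(2)

Let u = exp(s), so du = exp(s) ds. When s = 0, u = 1; when s = log(2), u = 2.
The integral becomes 3·∫ cos(u) du from 1 to 2, with antiderivative 3*sin(u).
Back in s: F(s) = 3*sin(exp(s)).
Then F(log(2)) - F(0) = (3*sin(2)) - (3*sin(1)) = -3*sin(1) + 3*sin(2).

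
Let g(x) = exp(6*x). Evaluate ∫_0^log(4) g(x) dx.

1365/2

Let u = exp(x), so du = exp(x) dx. When x = 0, u = 1; when x = log(4), u = 4.
The integral becomes ∫ u**5 du from 1 to 4, with antiderivative u**6/6.
Back in x: F(x) = exp(6*x)/6.
Then F(log(4)) - F(0) = (2048/3) - (1/6) = 1365/2.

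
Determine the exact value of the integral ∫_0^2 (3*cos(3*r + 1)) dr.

-sin(1) + sin(7)

Let u = 3*r + 1, so du = 3 dr. When r = 0, u = 1; when r = 2, u = 7.
The integral becomes ∫ cos(u) du from 1 to 7, with antiderivative sin(u).
Back in r: F(r) = sin(3*r + 1).
Then F(2) - F(0) = (sin(7)) - (sin(1)) = -sin(1) + sin(7).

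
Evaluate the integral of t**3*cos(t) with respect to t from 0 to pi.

Integrate by parts 3 times (u = t^3, dv = cos(t) dt).
An antiderivative is F(t) = t**3*sin(t) + 3*t**2*cos(t) - 6*t*sin(t) - 6*cos(t).
Then F(pi) - F(0) = (6 - 3*pi**2) - (-6) = 12 - 3*pi**2.

12 - 3*pi**2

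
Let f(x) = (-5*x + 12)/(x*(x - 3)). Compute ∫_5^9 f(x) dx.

-9*log(3) + 4*log(5)

Factor the denominator: x**2 - 3*x = x(x - 3).
Partial fractions: (-5*x + 12)/(x*(x - 3)) = -4/x - 1/(x - 3).
An antiderivative is F(x) = -4*log(x) - log(x - 3).
Then F(9) - F(5) = (-9*log(3) - log(2)) - (-4*log(5) - log(2)) = -9*log(3) + 4*log(5).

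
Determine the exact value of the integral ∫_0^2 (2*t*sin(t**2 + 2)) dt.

-cos(6) + cos(2)

Let u = t**2 + 2, so du = 2*t dt. When t = 0, u = 2; when t = 2, u = 6.
The integral becomes ∫ sin(u) du from 2 to 6, with antiderivative -cos(u).
Back in t: F(t) = -cos(t**2 + 2).
Then F(2) - F(0) = (-cos(6)) - (-cos(2)) = -cos(6) + cos(2).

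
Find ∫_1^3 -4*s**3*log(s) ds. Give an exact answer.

20 - 81*log(3)

Integrate by parts once (u = ln s, dv = -4*s**3 ds).
An antiderivative is F(s) = -s**4*(4*log(s) - 1)/4.
Then F(3) - F(1) = (81/4 - 81*log(3)) - (1/4) = 20 - 81*log(3).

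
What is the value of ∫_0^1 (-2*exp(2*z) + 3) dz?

An antiderivative is F(z) = -exp(2*z) + 3*z.
Then F(1) - F(0) = (3 - exp(2)) - (-1) = 4 - exp(2).

4 - exp(2)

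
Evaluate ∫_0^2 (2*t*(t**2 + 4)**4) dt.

Let u = t**2 + 4, so du = 2*t dt. When t = 0, u = 4; when t = 2, u = 8.
The integral becomes ∫ u**4 du from 4 to 8, with antiderivative u**5/5.
Back in t: F(t) = (t**2 + 4)**5/5.
Then F(2) - F(0) = (32768/5) - (1024/5) = 31744/5.

31744/5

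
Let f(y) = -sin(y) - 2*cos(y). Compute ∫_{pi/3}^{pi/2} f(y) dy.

-5/2 + sqrt(3)

An antiderivative is F(y) = -2*sin(y) + cos(y).
Then F(pi/2) - F(pi/3) = (-2) - (1/2 - sqrt(3)) = -5/2 + sqrt(3).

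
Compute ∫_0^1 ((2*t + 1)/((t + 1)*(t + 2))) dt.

Factor the denominator: t**2 + 3*t + 2 = (t + 2)(t + 1).
Partial fractions: (2*t + 1)/((t + 1)*(t + 2)) = 3/(t + 2) - 1/(t + 1).
An antiderivative is F(t) = -log(t + 1) + 3*log(t + 2).
Then F(1) - F(0) = (log(27/2)) - (log(8)) = log(27/16).

log(27/16)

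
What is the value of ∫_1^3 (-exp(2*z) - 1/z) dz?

An antiderivative is F(z) = -exp(2*z)/2 - log(z).
Then F(3) - F(1) = (-exp(6)/2 - log(3)) - (-exp(2)/2) = -exp(6)/2 - log(3) + exp(2)/2.

-exp(6)/2 - log(3) + exp(2)/2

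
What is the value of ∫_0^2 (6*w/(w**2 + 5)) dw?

Let u = w**2 + 5, so du = 2*w dw. When w = 0, u = 5; when w = 2, u = 9.
The integral becomes 3·∫ 1/u du from 5 to 9, with antiderivative 3*log(u).
Back in w: F(w) = 3*log(w**2 + 5).
Then F(2) - F(0) = (6*log(3)) - (3*log(5)) = -3*log(5) + 6*log(3).

-3*log(5) + 6*log(3)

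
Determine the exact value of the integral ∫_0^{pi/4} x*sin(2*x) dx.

Integrate by parts once (u = x, dv = sin(2*x) dx).
An antiderivative is F(x) = -x*cos(2*x)/2 + sin(2*x)/4.
Then F(pi/4) - F(0) = (1/4) - (0) = 1/4.

1/4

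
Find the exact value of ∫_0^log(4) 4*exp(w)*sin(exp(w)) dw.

Let u = exp(w), so du = exp(w) dw. When w = 0, u = 1; when w = log(4), u = 4.
The integral becomes 4·∫ sin(u) du from 1 to 4, with antiderivative -4*cos(u).
Back in w: F(w) = -4*cos(exp(w)).
Then F(log(4)) - F(0) = (-4*cos(4)) - (-4*cos(1)) = 4*cos(1) - 4*cos(4).

4*cos(1) - 4*cos(4)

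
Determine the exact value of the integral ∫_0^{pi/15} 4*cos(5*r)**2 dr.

sqrt(3)/10 + 2*pi/15

Use the identity cos^2(5*r) = (1 + cos(10*r))/2.
An antiderivative is F(r) = 2*r + sin(10*r)/5.
Then F(pi/15) - F(0) = (sqrt(3)/10 + 2*pi/15) - (0) = sqrt(3)/10 + 2*pi/15.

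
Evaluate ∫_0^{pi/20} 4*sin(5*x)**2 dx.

-1/5 + pi/10

Use the identity sin^2(5*x) = (1 - cos(10*x))/2.
An antiderivative is F(x) = 2*x - sin(10*x)/5.
Then F(pi/20) - F(0) = (-1/5 + pi/10) - (0) = -1/5 + pi/10.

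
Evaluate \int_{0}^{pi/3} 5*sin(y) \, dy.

An antiderivative is F(y) = -5*cos(y).
Then F(pi/3) - F(0) = (-5/2) - (-5) = 5/2.

5/2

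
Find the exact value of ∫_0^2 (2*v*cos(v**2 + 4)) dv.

Let u = v**2 + 4, so du = 2*v dv. When v = 0, u = 4; when v = 2, u = 8.
The integral becomes ∫ cos(u) du from 4 to 8, with antiderivative sin(u).
Back in v: F(v) = sin(v**2 + 4).
Then F(2) - F(0) = (sin(8)) - (sin(4)) = -sin(4) + sin(8).

-sin(4) + sin(8)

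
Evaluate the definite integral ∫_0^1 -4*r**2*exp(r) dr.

8 - 4*E

Integrate by parts twice (u = r^2, dv = -4*exp(r) dr).
An antiderivative is F(r) = (-4*r**2 + 8*r - 8)*exp(r).
Then F(1) - F(0) = (-4*E) - (-8) = 8 - 4*E.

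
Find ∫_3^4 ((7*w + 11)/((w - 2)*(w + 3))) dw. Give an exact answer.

-2*log(3) + 3*log(2) + 2*log(7)

Factor the denominator: w**2 + w - 6 = (w + 3)(w - 2).
Partial fractions: (7*w + 11)/((w - 2)*(w + 3)) = 2/(w + 3) + 5/(w - 2).
An antiderivative is F(w) = 5*log(w - 2) + 2*log(w + 3).
Then F(4) - F(3) = (5*log(2) + 2*log(7)) - (log(36)) = -2*log(3) + 3*log(2) + 2*log(7).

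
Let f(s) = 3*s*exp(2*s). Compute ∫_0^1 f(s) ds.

Integrate by parts once (u = s, dv = 3*exp(2*s) ds).
An antiderivative is F(s) = (6*s - 3)*exp(2*s)/4.
Then F(1) - F(0) = (3*exp(2)/4) - (-3/4) = 3/4 + 3*exp(2)/4.

3/4 + 3*exp(2)/4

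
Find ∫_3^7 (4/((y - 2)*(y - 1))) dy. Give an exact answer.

-4*log(3) + 4*log(5)

Factor the denominator: y**2 - 3*y + 2 = (y - 1)(y - 2).
Partial fractions: 4/((y - 2)*(y - 1)) = -4/(y - 1) + 4/(y - 2).
An antiderivative is F(y) = 4*log(y - 2) - 4*log(y - 1).
Then F(7) - F(3) = (-4*log(3) - 4*log(2) + 4*log(5)) - (-log(16)) = -4*log(3) + 4*log(5).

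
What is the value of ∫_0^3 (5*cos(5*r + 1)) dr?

-sin(1) + sin(16)

Let u = 5*r + 1, so du = 5 dr. When r = 0, u = 1; when r = 3, u = 16.
The integral becomes ∫ cos(u) du from 1 to 16, with antiderivative sin(u).
Back in r: F(r) = sin(5*r + 1).
Then F(3) - F(0) = (sin(16)) - (sin(1)) = -sin(1) + sin(16).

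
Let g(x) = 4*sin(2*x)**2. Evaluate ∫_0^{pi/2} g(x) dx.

Use the identity sin^2(2*x) = (1 - cos(4*x))/2.
An antiderivative is F(x) = 2*x - sin(4*x)/2.
Then F(pi/2) - F(0) = (pi) - (0) = pi.

pi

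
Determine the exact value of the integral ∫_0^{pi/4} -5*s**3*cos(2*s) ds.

Integrate by parts 3 times (u = s^3, dv = -5*cos(2*s) ds).
An antiderivative is F(s) = -5*s**3*sin(2*s)/2 - 15*s**2*cos(2*s)/4 + 15*s*sin(2*s)/4 + 15*cos(2*s)/8.
Then F(pi/4) - F(0) = (5*pi*(24 - pi**2)/128) - (15/8) = -15/8 - 5*pi**3/128 + 15*pi/16.

-15/8 - 5*pi**3/128 + 15*pi/16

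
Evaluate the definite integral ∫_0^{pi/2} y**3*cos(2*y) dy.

3/4 - 3*pi**2/16

Integrate by parts 3 times (u = y^3, dv = cos(2*y) dy).
An antiderivative is F(y) = y**3*sin(2*y)/2 + 3*y**2*cos(2*y)/4 - 3*y*sin(2*y)/4 - 3*cos(2*y)/8.
Then F(pi/2) - F(0) = (3/8 - 3*pi**2/16) - (-3/8) = 3/4 - 3*pi**2/16.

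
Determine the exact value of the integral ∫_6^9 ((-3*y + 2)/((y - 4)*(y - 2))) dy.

Factor the denominator: y**2 - 6*y + 8 = (y - 2)(y - 4).
Partial fractions: (-3*y + 2)/((y - 4)*(y - 2)) = 2/(y - 2) - 5/(y - 4).
An antiderivative is F(y) = -5*log(y - 4) + 2*log(y - 2).
Then F(9) - F(6) = (-5*log(5) + 2*log(7)) - (-log(2)) = -5*log(5) + log(2) + 2*log(7).

-5*log(5) + log(2) + 2*log(7)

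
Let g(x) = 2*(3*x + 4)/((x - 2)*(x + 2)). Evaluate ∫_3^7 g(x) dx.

2*log(3) + 4*log(5)

Factor the denominator: x**2 - 4 = (x + 2)(x - 2).
Partial fractions: 2*(3*x + 4)/((x - 2)*(x + 2)) = 1/(x + 2) + 5/(x - 2).
An antiderivative is F(x) = 5*log(x - 2) + log(x + 2).
Then F(7) - F(3) = (2*log(3) + 5*log(5)) - (log(5)) = 2*log(3) + 4*log(5).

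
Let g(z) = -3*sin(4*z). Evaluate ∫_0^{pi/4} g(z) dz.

-3/2

An antiderivative is F(z) = 3*cos(4*z)/4.
Then F(pi/4) - F(0) = (-3/4) - (3/4) = -3/2.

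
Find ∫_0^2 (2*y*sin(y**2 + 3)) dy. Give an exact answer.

Let u = y**2 + 3, so du = 2*y dy. When y = 0, u = 3; when y = 2, u = 7.
The integral becomes ∫ sin(u) du from 3 to 7, with antiderivative -cos(u).
Back in y: F(y) = -cos(y**2 + 3).
Then F(2) - F(0) = (-cos(7)) - (-cos(3)) = cos(3) - cos(7).

cos(3) - cos(7)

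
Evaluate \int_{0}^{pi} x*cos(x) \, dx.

Integrate by parts once (u = x, dv = cos(x) dx).
An antiderivative is F(x) = x*sin(x) + cos(x).
Then F(pi) - F(0) = (-1) - (1) = -2.

-2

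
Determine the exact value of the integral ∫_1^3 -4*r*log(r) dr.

8 - 18*log(3)

Integrate by parts once (u = ln r, dv = -4*r dr).
An antiderivative is F(r) = -r**2*(2*log(r) - 1).
Then F(3) - F(1) = (9 - 18*log(3)) - (1) = 8 - 18*log(3).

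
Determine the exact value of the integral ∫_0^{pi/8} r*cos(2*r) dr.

-1/4 + sqrt(2)*pi/32 + sqrt(2)/8

Integrate by parts once (u = r, dv = cos(2*r) dr).
An antiderivative is F(r) = r*sin(2*r)/2 + cos(2*r)/4.
Then F(pi/8) - F(0) = (sqrt(2)*(pi + 4)/32) - (1/4) = -1/4 + sqrt(2)*pi/32 + sqrt(2)/8.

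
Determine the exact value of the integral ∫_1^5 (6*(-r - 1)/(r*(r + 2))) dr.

-3*log(7) - 3*log(5) + 3*log(3)

Factor the denominator: r**2 + 2*r = (r + 2)r.
Partial fractions: 6*(-r - 1)/(r*(r + 2)) = -3/(r + 2) - 3/r.
An antiderivative is F(r) = -3*log(r) - 3*log(r + 2).
Then F(5) - F(1) = (-3*log(7) - 3*log(5)) - (-log(27)) = -3*log(7) - 3*log(5) + 3*log(3).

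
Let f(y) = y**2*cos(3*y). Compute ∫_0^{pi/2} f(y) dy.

2/27 - pi**2/12

Integrate by parts twice (u = y^2, dv = cos(3*y) dy).
An antiderivative is F(y) = y**2*sin(3*y)/3 + 2*y*cos(3*y)/9 - 2*sin(3*y)/27.
Then F(pi/2) - F(0) = (2/27 - pi**2/12) - (0) = 2/27 - pi**2/12.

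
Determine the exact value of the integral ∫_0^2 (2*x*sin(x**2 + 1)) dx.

Let u = x**2 + 1, so du = 2*x dx. When x = 0, u = 1; when x = 2, u = 5.
The integral becomes ∫ sin(u) du from 1 to 5, with antiderivative -cos(u).
Back in x: F(x) = -cos(x**2 + 1).
Then F(2) - F(0) = (-cos(5)) - (-cos(1)) = -cos(5) + cos(1).

-cos(5) + cos(1)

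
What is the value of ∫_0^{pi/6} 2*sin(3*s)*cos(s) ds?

5/8

Use the identity sin(3*s)cos(s) = [sin(4*s) + sin(2*s)]/2.
An antiderivative is F(s) = -cos(2*s)/2 - cos(4*s)/4.
Then F(pi/6) - F(0) = (-1/8) - (-3/4) = 5/8.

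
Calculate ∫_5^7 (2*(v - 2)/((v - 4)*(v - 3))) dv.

Factor the denominator: v**2 - 7*v + 12 = (v - 3)(v - 4).
Partial fractions: 2*(v - 2)/((v - 4)*(v - 3)) = -2/(v - 3) + 4/(v - 4).
An antiderivative is F(v) = 4*log(v - 4) - 2*log(v - 3).
Then F(7) - F(5) = (log(81/16)) - (-log(4)) = log(81/4).

log(81/4)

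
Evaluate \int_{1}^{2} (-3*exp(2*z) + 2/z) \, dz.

An antiderivative is F(z) = -3*exp(2*z)/2 + 2*log(z).
Then F(2) - F(1) = (-3*exp(4)/2 + log(4)) - (-3*exp(2)/2) = -3*exp(4)/2 + log(4) + 3*exp(2)/2.

-3*exp(4)/2 + log(4) + 3*exp(2)/2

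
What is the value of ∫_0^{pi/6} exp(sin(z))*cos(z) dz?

Let u = sin(z), so du = cos(z) dz. When z = 0, u = 0; when z = pi/6, u = 1/2.
The integral becomes ∫ exp(u) du from 0 to 1/2, with antiderivative exp(u).
Back in z: F(z) = exp(sin(z)).
Then F(pi/6) - F(0) = (exp(1/2)) - (1) = -1 + exp(1/2).

-1 + exp(1/2)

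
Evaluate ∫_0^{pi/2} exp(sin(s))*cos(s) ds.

-1 + E

Let u = sin(s), so du = cos(s) ds. When s = 0, u = 0; when s = pi/2, u = 1.
The integral becomes ∫ exp(u) du from 0 to 1, with antiderivative exp(u).
Back in s: F(s) = exp(sin(s)).
Then F(pi/2) - F(0) = (E) - (1) = -1 + E.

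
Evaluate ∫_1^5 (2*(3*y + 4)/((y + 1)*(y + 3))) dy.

log(96)

Factor the denominator: y**2 + 4*y + 3 = (y + 3)(y + 1).
Partial fractions: 2*(3*y + 4)/((y + 1)*(y + 3)) = 5/(y + 3) + 1/(y + 1).
An antiderivative is F(y) = log(y + 1) + 5*log(y + 3).
Then F(5) - F(1) = (log(3) + 16*log(2)) - (11*log(2)) = log(96).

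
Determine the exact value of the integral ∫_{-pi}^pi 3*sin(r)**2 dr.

Use the identity sin^2(r) = (1 - cos(2*r))/2.
An antiderivative is F(r) = 3*r/2 - 3*sin(2*r)/4.
Then F(pi) - F(-pi) = (3*pi/2) - (-3*pi/2) = 3*pi.

3*pi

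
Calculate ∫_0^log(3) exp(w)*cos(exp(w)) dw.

-sin(1) + sin(3)

Let u = exp(w), so du = exp(w) dw. When w = 0, u = 1; when w = log(3), u = 3.
The integral becomes ∫ cos(u) du from 1 to 3, with antiderivative sin(u).
Back in w: F(w) = sin(exp(w)).
Then F(log(3)) - F(0) = (sin(3)) - (sin(1)) = -sin(1) + sin(3).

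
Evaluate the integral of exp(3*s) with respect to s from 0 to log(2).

Let u = exp(s), so du = exp(s) ds. When s = 0, u = 1; when s = log(2), u = 2.
The integral becomes ∫ u**2 du from 1 to 2, with antiderivative u**3/3.
Back in s: F(s) = exp(3*s)/3.
Then F(log(2)) - F(0) = (8/3) - (1/3) = 7/3.

7/3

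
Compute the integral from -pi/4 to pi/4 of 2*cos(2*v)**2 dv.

Use the identity cos^2(2*v) = (1 + cos(4*v))/2.
An antiderivative is F(v) = v + sin(4*v)/4.
Then F(pi/4) - F(-pi/4) = (pi/4) - (-pi/4) = pi/2.

pi/2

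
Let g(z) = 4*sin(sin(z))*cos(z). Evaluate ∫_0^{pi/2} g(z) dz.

4 - 4*cos(1)

Let u = sin(z), so du = cos(z) dz. When z = 0, u = 0; when z = pi/2, u = 1.
The integral becomes 4·∫ sin(u) du from 0 to 1, with antiderivative -4*cos(u).
Back in z: F(z) = -4*cos(sin(z)).
Then F(pi/2) - F(0) = (-4*cos(1)) - (-4) = 4 - 4*cos(1).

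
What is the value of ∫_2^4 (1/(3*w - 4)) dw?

2*log(2)/3

An antiderivative is F(w) = log(3*w - 4)/3.
Then F(4) - F(2) = (log(2)) - (log(2)/3) = 2*log(2)/3.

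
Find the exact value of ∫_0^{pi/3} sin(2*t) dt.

3/4

An antiderivative is F(t) = -cos(2*t)/2.
Then F(pi/3) - F(0) = (1/4) - (-1/2) = 3/4.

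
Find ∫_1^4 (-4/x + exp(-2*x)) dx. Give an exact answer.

An antiderivative is F(x) = -4*log(x) - exp(-2*x)/2.
Then F(4) - F(1) = (-8*log(2) - exp(-8)/2) - (-exp(-2)/2) = (-16*exp(8)*log(2) - 1 + exp(6))*exp(-8)/2.

(-16*exp(8)*log(2) - 1 + exp(6))*exp(-8)/2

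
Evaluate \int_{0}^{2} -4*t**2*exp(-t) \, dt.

Integrate by parts twice (u = t^2, dv = -4*exp(-t) dt).
An antiderivative is F(t) = (4*t**2 + 8*t + 8)*exp(-t).
Then F(2) - F(0) = (40*exp(-2)) - (8) = -8 + 40*exp(-2).

-8 + 40*exp(-2)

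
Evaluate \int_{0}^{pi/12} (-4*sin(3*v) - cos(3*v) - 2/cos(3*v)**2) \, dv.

An antiderivative is F(v) = -sin(3*v)/3 + 4*cos(3*v)/3 - 2*tan(3*v)/3.
Then F(pi/12) - F(0) = (-2/3 + sqrt(2)/2) - (4/3) = -2 + sqrt(2)/2.

-2 + sqrt(2)/2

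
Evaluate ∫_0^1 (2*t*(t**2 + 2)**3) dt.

65/4

Let u = t**2 + 2, so du = 2*t dt. When t = 0, u = 2; when t = 1, u = 3.
The integral becomes ∫ u**3 du from 2 to 3, with antiderivative u**4/4.
Back in t: F(t) = (t**2 + 2)**4/4.
Then F(1) - F(0) = (81/4) - (4) = 65/4.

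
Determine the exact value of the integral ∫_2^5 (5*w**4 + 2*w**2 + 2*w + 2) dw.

By the power rule, an antiderivative is F(w) = w**5 + 2*w**3/3 + w**2 + 2*w.
Then F(5) - F(2) = (9730/3) - (136/3) = 3198.

3198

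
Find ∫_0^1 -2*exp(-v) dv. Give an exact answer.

An antiderivative is F(v) = 2*exp(-v).
Then F(1) - F(0) = (2*exp(-1)) - (2) = -2 + 2*exp(-1).

-2 + 2*exp(-1)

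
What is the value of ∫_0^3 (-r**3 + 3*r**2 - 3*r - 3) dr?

-63/4

By the power rule, an antiderivative is F(r) = -r**4/4 + r**3 - 3*r**2/2 - 3*r.
Then F(3) - F(0) = (-63/4) - (0) = -63/4.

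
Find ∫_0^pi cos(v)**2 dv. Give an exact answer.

pi/2

Use the identity cos^2(v) = (1 + cos(2*v))/2.
An antiderivative is F(v) = v/2 + sin(2*v)/4.
Then F(pi) - F(0) = (pi/2) - (0) = pi/2.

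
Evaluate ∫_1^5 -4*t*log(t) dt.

Integrate by parts once (u = ln t, dv = -4*t dt).
An antiderivative is F(t) = -t**2*(2*log(t) - 1).
Then F(5) - F(1) = (25 - 50*log(5)) - (1) = 24 - 50*log(5).

24 - 50*log(5)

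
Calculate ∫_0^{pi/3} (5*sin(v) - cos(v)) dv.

An antiderivative is F(v) = -sin(v) - 5*cos(v).
Then F(pi/3) - F(0) = (-5/2 - sqrt(3)/2) - (-5) = 5/2 - sqrt(3)/2.

5/2 - sqrt(3)/2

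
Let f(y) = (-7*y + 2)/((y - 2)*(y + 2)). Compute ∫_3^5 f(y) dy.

-4*log(7) - 3*log(3) + 4*log(5)

Factor the denominator: y**2 - 4 = (y + 2)(y - 2).
Partial fractions: (-7*y + 2)/((y - 2)*(y + 2)) = -4/(y + 2) - 3/(y - 2).
An antiderivative is F(y) = -3*log(y - 2) - 4*log(y + 2).
Then F(5) - F(3) = (-4*log(7) - 3*log(3)) - (-4*log(5)) = -4*log(7) - 3*log(3) + 4*log(5).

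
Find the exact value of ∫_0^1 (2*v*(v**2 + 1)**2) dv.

Let u = v**2 + 1, so du = 2*v dv. When v = 0, u = 1; when v = 1, u = 2.
The integral becomes ∫ u**2 du from 1 to 2, with antiderivative u**3/3.
Back in v: F(v) = (v**2 + 1)**3/3.
Then F(1) - F(0) = (8/3) - (1/3) = 7/3.

7/3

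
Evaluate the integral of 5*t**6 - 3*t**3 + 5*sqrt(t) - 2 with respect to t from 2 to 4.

240536/21 - 20*sqrt(2)/3

By the power rule, an antiderivative is F(t) = 5*t**7/7 - 3*t**4/4 + 10*t**(3/2)/3 - 2*t.
Then F(4) - F(2) = (242120/21) - (20*sqrt(2)/3 + 528/7) = 240536/21 - 20*sqrt(2)/3.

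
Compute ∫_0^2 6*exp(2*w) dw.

-3 + 3*exp(4)

Let u = 2*w, so du = 2 dw. When w = 0, u = 0; when w = 2, u = 4.
The integral becomes 3·∫ exp(u) du from 0 to 4, with antiderivative 3*exp(u).
Back in w: F(w) = 3*exp(2*w).
Then F(2) - F(0) = (3*exp(4)) - (3) = -3 + 3*exp(4).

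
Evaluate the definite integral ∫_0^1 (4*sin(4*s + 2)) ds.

-cos(6) + cos(2)

Let u = 4*s + 2, so du = 4 ds. When s = 0, u = 2; when s = 1, u = 6.
The integral becomes ∫ sin(u) du from 2 to 6, with antiderivative -cos(u).
Back in s: F(s) = -cos(4*s + 2).
Then F(1) - F(0) = (-cos(6)) - (-cos(2)) = -cos(6) + cos(2).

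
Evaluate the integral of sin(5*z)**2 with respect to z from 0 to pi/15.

-sqrt(3)/40 + pi/30

Use the identity sin^2(5*z) = (1 - cos(10*z))/2.
An antiderivative is F(z) = z/2 - sin(10*z)/20.
Then F(pi/15) - F(0) = (-sqrt(3)/40 + pi/30) - (0) = -sqrt(3)/40 + pi/30.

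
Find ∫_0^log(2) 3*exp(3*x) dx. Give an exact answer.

7

Let u = exp(x), so du = exp(x) dx. When x = 0, u = 1; when x = log(2), u = 2.
The integral becomes 3·∫ u**2 du from 1 to 2, with antiderivative u**3.
Back in x: F(x) = exp(3*x).
Then F(log(2)) - F(0) = (8) - (1) = 7.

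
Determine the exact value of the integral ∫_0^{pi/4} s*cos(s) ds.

-1 + sqrt(2)*pi/8 + sqrt(2)/2

Integrate by parts once (u = s, dv = cos(s) ds).
An antiderivative is F(s) = s*sin(s) + cos(s).
Then F(pi/4) - F(0) = (sqrt(2)*(pi + 4)/8) - (1) = -1 + sqrt(2)*pi/8 + sqrt(2)/2.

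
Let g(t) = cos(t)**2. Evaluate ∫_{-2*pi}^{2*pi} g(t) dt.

Use the identity cos^2(t) = (1 + cos(2*t))/2.
An antiderivative is F(t) = t/2 + sin(2*t)/4.
Then F(2*pi) - F(-2*pi) = (pi) - (-pi) = 2*pi.

2*pi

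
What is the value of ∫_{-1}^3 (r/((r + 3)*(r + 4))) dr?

Factor the denominator: r**2 + 7*r + 12 = (r + 4)(r + 3).
Partial fractions: r/((r + 3)*(r + 4)) = 4/(r + 4) - 3/(r + 3).
An antiderivative is F(r) = -3*log(r + 3) + 4*log(r + 4).
Then F(3) - F(-1) = (-3*log(3) - 3*log(2) + 4*log(7)) - (log(81/8)) = -7*log(3) + 4*log(7).

-7*log(3) + 4*log(7)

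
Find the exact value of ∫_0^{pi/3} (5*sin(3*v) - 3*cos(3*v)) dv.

An antiderivative is F(v) = -sin(3*v) - 5*cos(3*v)/3.
Then F(pi/3) - F(0) = (5/3) - (-5/3) = 10/3.

10/3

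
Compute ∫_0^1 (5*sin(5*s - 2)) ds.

cos(2) - cos(3)

Let u = 5*s - 2, so du = 5 ds. When s = 0, u = -2; when s = 1, u = 3.
The integral becomes ∫ sin(u) du from -2 to 3, with antiderivative -cos(u).
Back in s: F(s) = -cos(5*s - 2).
Then F(1) - F(0) = (-cos(3)) - (-cos(2)) = cos(2) - cos(3).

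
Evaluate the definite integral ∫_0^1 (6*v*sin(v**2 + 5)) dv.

-3*cos(6) + 3*cos(5)

Let u = v**2 + 5, so du = 2*v dv. When v = 0, u = 5; when v = 1, u = 6.
The integral becomes 3·∫ sin(u) du from 5 to 6, with antiderivative -3*cos(u).
Back in v: F(v) = -3*cos(v**2 + 5).
Then F(1) - F(0) = (-3*cos(6)) - (-3*cos(5)) = -3*cos(6) + 3*cos(5).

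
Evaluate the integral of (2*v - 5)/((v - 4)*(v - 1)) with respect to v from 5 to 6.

log(5/2)

Factor the denominator: v**2 - 5*v + 4 = (v - 1)(v - 4).
Partial fractions: (2*v - 5)/((v - 4)*(v - 1)) = 1/(v - 1) + 1/(v - 4).
An antiderivative is F(v) = log(v - 4) + log(v - 1).
Then F(6) - F(5) = (log(10)) - (log(4)) = log(5/2).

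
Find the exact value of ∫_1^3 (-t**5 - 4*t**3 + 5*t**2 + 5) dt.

-148

By the power rule, an antiderivative is F(t) = -t**6/6 - t**4 + 5*t**3/3 + 5*t.
Then F(3) - F(1) = (-285/2) - (11/2) = -148.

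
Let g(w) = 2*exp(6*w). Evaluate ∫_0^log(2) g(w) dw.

Let u = exp(w), so du = exp(w) dw. When w = 0, u = 1; when w = log(2), u = 2.
The integral becomes 2·∫ u**5 du from 1 to 2, with antiderivative u**6/3.
Back in w: F(w) = exp(6*w)/3.
Then F(log(2)) - F(0) = (64/3) - (1/3) = 21.

21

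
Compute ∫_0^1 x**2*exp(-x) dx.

Integrate by parts twice (u = x^2, dv = exp(-x) dx).
An antiderivative is F(x) = (-x**2 - 2*x - 2)*exp(-x).
Then F(1) - F(0) = (-5*exp(-1)) - (-2) = 2 - 5*exp(-1).

2 - 5*exp(-1)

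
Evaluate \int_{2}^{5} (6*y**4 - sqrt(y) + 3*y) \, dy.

-10*sqrt(5)/3 + 4*sqrt(2)/3 + 37431/10

By the power rule, an antiderivative is F(y) = 6*y**5/5 - 2*y**(3/2)/3 + 3*y**2/2.
Then F(5) - F(2) = (7575/2 - 10*sqrt(5)/3) - (222/5 - 4*sqrt(2)/3) = -10*sqrt(5)/3 + 4*sqrt(2)/3 + 37431/10.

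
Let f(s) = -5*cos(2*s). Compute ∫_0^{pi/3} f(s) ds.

-5*sqrt(3)/4

An antiderivative is F(s) = -5*sin(2*s)/2.
Then F(pi/3) - F(0) = (-5*sqrt(3)/4) - (0) = -5*sqrt(3)/4.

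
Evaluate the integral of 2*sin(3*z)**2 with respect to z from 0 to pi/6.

pi/6

Use the identity sin^2(3*z) = (1 - cos(6*z))/2.
An antiderivative is F(z) = z - sin(6*z)/6.
Then F(pi/6) - F(0) = (pi/6) - (0) = pi/6.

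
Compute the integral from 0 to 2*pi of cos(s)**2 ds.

pi

Use the identity cos^2(s) = (1 + cos(2*s))/2.
An antiderivative is F(s) = s/2 + sin(2*s)/4.
Then F(2*pi) - F(0) = (pi) - (0) = pi.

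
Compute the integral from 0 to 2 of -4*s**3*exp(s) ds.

Integrate by parts 3 times (u = s^3, dv = -4*exp(s) ds).
An antiderivative is F(s) = (-4*s**3 + 12*s**2 - 24*s + 24)*exp(s).
Then F(2) - F(0) = (-8*exp(2)) - (24) = -8*exp(2) - 24.

-8*exp(2) - 24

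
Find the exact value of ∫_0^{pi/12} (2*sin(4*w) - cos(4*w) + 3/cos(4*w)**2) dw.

An antiderivative is F(w) = -sin(4*w)/4 - cos(4*w)/2 + 3*tan(4*w)/4.
Then F(pi/12) - F(0) = (-1/4 + 5*sqrt(3)/8) - (-1/2) = 1/4 + 5*sqrt(3)/8.

1/4 + 5*sqrt(3)/8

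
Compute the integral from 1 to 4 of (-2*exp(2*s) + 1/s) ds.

-exp(8) + log(4) + exp(2)

An antiderivative is F(s) = -exp(2*s) + log(s).
Then F(4) - F(1) = (-exp(8) + log(4)) - (-exp(2)) = -exp(8) + log(4) + exp(2).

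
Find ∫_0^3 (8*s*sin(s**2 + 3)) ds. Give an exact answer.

Let u = s**2 + 3, so du = 2*s ds. When s = 0, u = 3; when s = 3, u = 12.
The integral becomes 4·∫ sin(u) du from 3 to 12, with antiderivative -4*cos(u).
Back in s: F(s) = -4*cos(s**2 + 3).
Then F(3) - F(0) = (-4*cos(12)) - (-4*cos(3)) = 4*cos(3) - 4*cos(12).

4*cos(3) - 4*cos(12)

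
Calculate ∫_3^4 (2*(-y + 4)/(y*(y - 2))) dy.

Factor the denominator: y**2 - 2*y = y(y - 2).
Partial fractions: 2*(-y + 4)/(y*(y - 2)) = -4/y + 2/(y - 2).
An antiderivative is F(y) = -4*log(y) + 2*log(y - 2).
Then F(4) - F(3) = (-log(64)) - (-log(81)) = log(81/64).

log(81/64)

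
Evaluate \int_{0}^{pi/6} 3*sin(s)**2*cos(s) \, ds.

1/8

Let u = sin(s), so du = cos(s) ds. When s = 0, u = 0; when s = pi/6, u = 1/2.
The integral becomes 3·∫ u**2 du from 0 to 1/2, with antiderivative u**3.
Back in s: F(s) = sin(s)**3.
Then F(pi/6) - F(0) = (1/8) - (0) = 1/8.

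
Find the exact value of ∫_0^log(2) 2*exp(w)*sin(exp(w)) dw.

Let u = exp(w), so du = exp(w) dw. When w = 0, u = 1; when w = log(2), u = 2.
The integral becomes 2·∫ sin(u) du from 1 to 2, with antiderivative -2*cos(u).
Back in w: F(w) = -2*cos(exp(w)).
Then F(log(2)) - F(0) = (-2*cos(2)) - (-2*cos(1)) = -2*cos(2) + 2*cos(1).

-2*cos(2) + 2*cos(1)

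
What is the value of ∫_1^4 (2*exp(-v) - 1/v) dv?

(-log(4**exp(4)) - 2 + 2*exp(3))*exp(-4)

An antiderivative is F(v) = -log(v) - 2*exp(-v).
Then F(4) - F(1) = ((-log(4**exp(4)) - 2)*exp(-4)) - (-2*exp(-1)) = (-log(4**exp(4)) - 2 + 2*exp(3))*exp(-4).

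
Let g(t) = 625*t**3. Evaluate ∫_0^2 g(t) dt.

Let u = 5*t, so du = 5 dt. When t = 0, u = 0; when t = 2, u = 10.
The integral becomes ∫ u**3 du from 0 to 10, with antiderivative u**4/4.
Back in t: F(t) = 625*t**4/4.
Then F(2) - F(0) = (2500) - (0) = 2500.

2500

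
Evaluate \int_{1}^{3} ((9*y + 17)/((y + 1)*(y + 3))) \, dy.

Factor the denominator: y**2 + 4*y + 3 = (y + 3)(y + 1).
Partial fractions: (9*y + 17)/((y + 1)*(y + 3)) = 5/(y + 3) + 4/(y + 1).
An antiderivative is F(y) = 4*log(y + 1) + 5*log(y + 3).
Then F(3) - F(1) = (5*log(3) + 13*log(2)) - (14*log(2)) = -log(2) + 5*log(3).

-log(2) + 5*log(3)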